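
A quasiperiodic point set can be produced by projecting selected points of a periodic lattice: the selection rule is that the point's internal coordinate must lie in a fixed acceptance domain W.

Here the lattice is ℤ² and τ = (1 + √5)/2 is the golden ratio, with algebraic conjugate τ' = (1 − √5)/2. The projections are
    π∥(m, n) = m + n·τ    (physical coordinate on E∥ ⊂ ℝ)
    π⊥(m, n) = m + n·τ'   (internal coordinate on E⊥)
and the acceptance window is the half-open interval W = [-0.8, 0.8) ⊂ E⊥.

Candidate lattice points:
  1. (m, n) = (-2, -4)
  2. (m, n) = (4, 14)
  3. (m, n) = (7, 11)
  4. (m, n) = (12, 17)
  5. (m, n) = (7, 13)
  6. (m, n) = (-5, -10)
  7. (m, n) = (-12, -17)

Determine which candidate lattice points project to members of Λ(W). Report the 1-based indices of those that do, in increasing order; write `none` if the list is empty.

Compute τ' = (1−√5)/2 = -0.618034, so π⊥(m,n) = m -0.618034·n.
candidate 1: (m,n)=(-2,-4) → π∥ = -2-4·τ ≈ -8.472136, π⊥ = -2-4·τ' ≈ 0.472136 ∈ [-0.8, 0.8) ⇒ IN Λ
candidate 2: (m,n)=(4,14) → π∥ = 4+14·τ ≈ 26.652476, π⊥ = 4+14·τ' ≈ -4.652476 ∉ [-0.8, 0.8) ⇒ out
candidate 3: (m,n)=(7,11) → π∥ = 7+11·τ ≈ 24.798374, π⊥ = 7+11·τ' ≈ 0.201626 ∈ [-0.8, 0.8) ⇒ IN Λ
candidate 4: (m,n)=(12,17) → π∥ = 12+17·τ ≈ 39.506578, π⊥ = 12+17·τ' ≈ 1.493422 ∉ [-0.8, 0.8) ⇒ out
candidate 5: (m,n)=(7,13) → π∥ = 7+13·τ ≈ 28.034442, π⊥ = 7+13·τ' ≈ -1.034442 ∉ [-0.8, 0.8) ⇒ out
candidate 6: (m,n)=(-5,-10) → π∥ = -5-10·τ ≈ -21.180340, π⊥ = -5-10·τ' ≈ 1.180340 ∉ [-0.8, 0.8) ⇒ out
candidate 7: (m,n)=(-12,-17) → π∥ = -12-17·τ ≈ -39.506578, π⊥ = -12-17·τ' ≈ -1.493422 ∉ [-0.8, 0.8) ⇒ out

1, 3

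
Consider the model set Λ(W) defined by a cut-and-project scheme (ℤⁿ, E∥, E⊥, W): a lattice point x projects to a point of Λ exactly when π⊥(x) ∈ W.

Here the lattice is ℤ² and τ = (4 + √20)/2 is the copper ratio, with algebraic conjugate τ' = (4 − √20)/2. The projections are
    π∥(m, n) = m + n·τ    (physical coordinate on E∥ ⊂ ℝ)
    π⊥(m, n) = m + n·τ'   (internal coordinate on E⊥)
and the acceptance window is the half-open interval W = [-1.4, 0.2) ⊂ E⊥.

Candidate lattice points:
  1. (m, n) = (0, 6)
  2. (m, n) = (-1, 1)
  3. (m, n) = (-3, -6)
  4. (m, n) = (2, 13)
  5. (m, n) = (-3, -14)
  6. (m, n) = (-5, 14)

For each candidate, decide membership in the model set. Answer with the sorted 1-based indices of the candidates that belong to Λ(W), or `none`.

2, 4

Numerically τ ≈ 4.2361 and τ' = −1/τ ≈ -0.2361.
candidate 1: (m,n)=(0,6) → π∥ = 0+6·τ ≈ 25.4164, π⊥ = 0+6·τ' ≈ -1.4164 ∉ [-1.4, 0.2) ⇒ out
candidate 2: (m,n)=(-1,1) → π∥ = -1+1·τ ≈ 3.2361, π⊥ = -1+1·τ' ≈ -1.2361 ∈ [-1.4, 0.2) ⇒ IN Λ
candidate 3: (m,n)=(-3,-6) → π∥ = -3-6·τ ≈ -28.4164, π⊥ = -3-6·τ' ≈ -1.5836 ∉ [-1.4, 0.2) ⇒ out
candidate 4: (m,n)=(2,13) → π∥ = 2+13·τ ≈ 57.0689, π⊥ = 2+13·τ' ≈ -1.0689 ∈ [-1.4, 0.2) ⇒ IN Λ
candidate 5: (m,n)=(-3,-14) → π∥ = -3-14·τ ≈ -62.3050, π⊥ = -3-14·τ' ≈ 0.3050 ∉ [-1.4, 0.2) ⇒ out
candidate 6: (m,n)=(-5,14) → π∥ = -5+14·τ ≈ 54.3050, π⊥ = -5+14·τ' ≈ -8.3050 ∉ [-1.4, 0.2) ⇒ out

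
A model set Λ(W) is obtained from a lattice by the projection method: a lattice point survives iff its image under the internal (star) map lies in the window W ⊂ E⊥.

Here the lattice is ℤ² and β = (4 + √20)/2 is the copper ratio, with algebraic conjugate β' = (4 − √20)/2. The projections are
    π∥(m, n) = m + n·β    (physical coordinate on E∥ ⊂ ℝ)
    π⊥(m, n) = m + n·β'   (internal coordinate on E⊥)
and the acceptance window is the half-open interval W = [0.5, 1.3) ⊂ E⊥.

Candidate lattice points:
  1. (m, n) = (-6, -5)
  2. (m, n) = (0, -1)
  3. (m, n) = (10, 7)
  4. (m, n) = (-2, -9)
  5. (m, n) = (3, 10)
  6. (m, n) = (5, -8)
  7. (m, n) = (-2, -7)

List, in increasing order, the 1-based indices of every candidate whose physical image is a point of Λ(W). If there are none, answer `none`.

5

Numerically β ≈ 4.2361 and β' = −1/β ≈ -0.2361.
#1 (-6,-5): internal coord -6 + (-5)·β' = -4.8197; -4.8197 ∉ [0.5, 1.3) → out
#2 (0,-1): internal coord 0 + (-1)·β' = +0.2361; +0.2361 ∉ [0.5, 1.3) → out
#3 (10,7): internal coord 10 + (7)·β' = +8.3475; +8.3475 ∉ [0.5, 1.3) → out
#4 (-2,-9): internal coord -2 + (-9)·β' = +0.1246; +0.1246 ∉ [0.5, 1.3) → out
#5 (3,10): internal coord 3 + (10)·β' = +0.6393; +0.6393 ∈ [0.5, 1.3) → IN Λ
#6 (5,-8): internal coord 5 + (-8)·β' = +6.8885; +6.8885 ∉ [0.5, 1.3) → out
#7 (-2,-7): internal coord -2 + (-7)·β' = -0.3475; -0.3475 ∉ [0.5, 1.3) → out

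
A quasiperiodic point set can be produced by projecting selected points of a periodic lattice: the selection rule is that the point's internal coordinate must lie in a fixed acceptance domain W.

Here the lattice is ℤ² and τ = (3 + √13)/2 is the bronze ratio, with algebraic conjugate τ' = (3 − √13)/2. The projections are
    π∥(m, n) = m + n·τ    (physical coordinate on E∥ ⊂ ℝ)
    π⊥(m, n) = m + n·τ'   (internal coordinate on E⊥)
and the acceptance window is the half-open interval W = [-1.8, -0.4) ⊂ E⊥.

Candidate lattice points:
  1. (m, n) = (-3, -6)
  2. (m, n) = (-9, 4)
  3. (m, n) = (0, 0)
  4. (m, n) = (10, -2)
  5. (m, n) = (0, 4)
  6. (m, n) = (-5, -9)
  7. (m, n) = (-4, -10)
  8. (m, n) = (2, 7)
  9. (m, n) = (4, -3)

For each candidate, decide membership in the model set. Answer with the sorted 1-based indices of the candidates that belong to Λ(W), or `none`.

Compute τ' = (3−√13)/2 = -0.302776, so π⊥(m,n) = m -0.302776·n.
[1] lift (-3,-6): star map gives -1.183346; window check -1.8 ≤ -1.183346 < -0.4 is true → IN Λ
[2] lift (-9,4): star map gives -10.211103; window check -1.8 ≤ -10.211103 < -0.4 is false → out
[3] lift (0,0): star map gives 0.000000; window check -1.8 ≤ 0.000000 < -0.4 is false → out
[4] lift (10,-2): star map gives 10.605551; window check -1.8 ≤ 10.605551 < -0.4 is false → out
[5] lift (0,4): star map gives -1.211103; window check -1.8 ≤ -1.211103 < -0.4 is true → IN Λ
[6] lift (-5,-9): star map gives -2.275019; window check -1.8 ≤ -2.275019 < -0.4 is false → out
[7] lift (-4,-10): star map gives -0.972244; window check -1.8 ≤ -0.972244 < -0.4 is true → IN Λ
[8] lift (2,7): star map gives -0.119429; window check -1.8 ≤ -0.119429 < -0.4 is false → out
[9] lift (4,-3): star map gives 4.908327; window check -1.8 ≤ 4.908327 < -0.4 is false → out

1, 5, 7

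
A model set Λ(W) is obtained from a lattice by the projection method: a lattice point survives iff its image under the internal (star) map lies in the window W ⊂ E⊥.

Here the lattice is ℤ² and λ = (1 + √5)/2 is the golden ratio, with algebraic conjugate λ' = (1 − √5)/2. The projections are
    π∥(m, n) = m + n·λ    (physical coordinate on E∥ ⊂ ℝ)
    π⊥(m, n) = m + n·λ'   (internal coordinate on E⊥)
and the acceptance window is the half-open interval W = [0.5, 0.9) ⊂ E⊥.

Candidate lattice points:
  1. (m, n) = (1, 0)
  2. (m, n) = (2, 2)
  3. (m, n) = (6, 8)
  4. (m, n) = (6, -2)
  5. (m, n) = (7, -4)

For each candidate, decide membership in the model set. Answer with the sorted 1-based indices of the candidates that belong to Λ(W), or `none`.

2

Compute λ' = (1−√5)/2 = -0.6180, so π⊥(m,n) = m -0.6180·n.
candidate 1: (m,n)=(1,0) → π∥ = 1+0·λ ≈ 1.0000, π⊥ = 1+0·λ' ≈ 1.0000 ∉ [0.5, 0.9) ⇒ out
candidate 2: (m,n)=(2,2) → π∥ = 2+2·λ ≈ 5.2361, π⊥ = 2+2·λ' ≈ 0.7639 ∈ [0.5, 0.9) ⇒ IN Λ
candidate 3: (m,n)=(6,8) → π∥ = 6+8·λ ≈ 18.9443, π⊥ = 6+8·λ' ≈ 1.0557 ∉ [0.5, 0.9) ⇒ out
candidate 4: (m,n)=(6,-2) → π∥ = 6-2·λ ≈ 2.7639, π⊥ = 6-2·λ' ≈ 7.2361 ∉ [0.5, 0.9) ⇒ out
candidate 5: (m,n)=(7,-4) → π∥ = 7-4·λ ≈ 0.5279, π⊥ = 7-4·λ' ≈ 9.4721 ∉ [0.5, 0.9) ⇒ out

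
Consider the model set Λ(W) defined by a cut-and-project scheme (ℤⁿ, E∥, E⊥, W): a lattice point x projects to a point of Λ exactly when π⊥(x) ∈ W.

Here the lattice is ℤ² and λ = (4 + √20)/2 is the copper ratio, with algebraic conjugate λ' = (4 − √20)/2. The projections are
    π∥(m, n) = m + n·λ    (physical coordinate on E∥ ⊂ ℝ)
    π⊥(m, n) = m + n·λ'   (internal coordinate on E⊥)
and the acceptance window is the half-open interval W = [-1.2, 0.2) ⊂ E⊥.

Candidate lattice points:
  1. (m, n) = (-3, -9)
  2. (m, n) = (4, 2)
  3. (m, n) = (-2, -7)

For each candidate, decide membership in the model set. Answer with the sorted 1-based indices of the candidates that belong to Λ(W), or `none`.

1, 3

λ' = (4−√20)/2 ≈ -0.2361.
[1] lift (-3,-9): star map gives -0.8754; window check -1.2 ≤ -0.8754 < 0.2 is true → IN Λ
[2] lift (4,2): star map gives 3.5279; window check -1.2 ≤ 3.5279 < 0.2 is false → out
[3] lift (-2,-7): star map gives -0.3475; window check -1.2 ≤ -0.3475 < 0.2 is true → IN Λ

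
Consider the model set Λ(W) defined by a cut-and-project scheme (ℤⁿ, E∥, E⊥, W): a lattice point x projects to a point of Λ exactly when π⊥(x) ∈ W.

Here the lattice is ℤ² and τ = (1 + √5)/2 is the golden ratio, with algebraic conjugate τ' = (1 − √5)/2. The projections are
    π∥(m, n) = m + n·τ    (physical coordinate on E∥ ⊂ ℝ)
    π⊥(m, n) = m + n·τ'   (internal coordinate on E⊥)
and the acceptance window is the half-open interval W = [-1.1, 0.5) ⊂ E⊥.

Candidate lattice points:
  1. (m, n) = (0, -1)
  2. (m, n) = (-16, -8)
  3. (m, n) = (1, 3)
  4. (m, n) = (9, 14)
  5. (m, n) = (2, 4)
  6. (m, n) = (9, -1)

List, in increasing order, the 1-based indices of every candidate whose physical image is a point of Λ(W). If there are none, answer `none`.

τ' = (1−√5)/2 ≈ -0.61803.
#1 (0,-1): internal coord 0 + (-1)·τ' = +0.61803; +0.61803 ∉ [-1.1, 0.5) → out
#2 (-16,-8): internal coord -16 + (-8)·τ' = -11.05573; -11.05573 ∉ [-1.1, 0.5) → out
#3 (1,3): internal coord 1 + (3)·τ' = -0.85410; -0.85410 ∈ [-1.1, 0.5) → IN Λ
#4 (9,14): internal coord 9 + (14)·τ' = +0.34752; +0.34752 ∈ [-1.1, 0.5) → IN Λ
#5 (2,4): internal coord 2 + (4)·τ' = -0.47214; -0.47214 ∈ [-1.1, 0.5) → IN Λ
#6 (9,-1): internal coord 9 + (-1)·τ' = +9.61803; +9.61803 ∉ [-1.1, 0.5) → out

3, 4, 5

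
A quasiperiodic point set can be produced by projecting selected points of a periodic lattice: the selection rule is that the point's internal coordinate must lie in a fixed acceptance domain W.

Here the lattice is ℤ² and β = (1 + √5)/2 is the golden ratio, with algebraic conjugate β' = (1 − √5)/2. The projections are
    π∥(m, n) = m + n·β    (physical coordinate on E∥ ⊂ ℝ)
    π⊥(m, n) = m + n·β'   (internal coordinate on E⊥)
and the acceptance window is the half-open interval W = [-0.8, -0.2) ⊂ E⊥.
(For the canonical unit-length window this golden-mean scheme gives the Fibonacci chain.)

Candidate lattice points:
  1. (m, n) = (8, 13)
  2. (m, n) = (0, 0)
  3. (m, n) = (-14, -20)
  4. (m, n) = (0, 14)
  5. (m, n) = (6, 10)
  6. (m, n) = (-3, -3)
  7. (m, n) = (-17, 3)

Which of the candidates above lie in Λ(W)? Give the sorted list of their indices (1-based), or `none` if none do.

Compute β' = (1−√5)/2 = -0.6180, so π⊥(m,n) = m -0.6180·n.
[1] lift (8,13): star map gives -0.0344; window check -0.8 ≤ -0.0344 < -0.2 is false → out
[2] lift (0,0): star map gives 0.0000; window check -0.8 ≤ 0.0000 < -0.2 is false → out
[3] lift (-14,-20): star map gives -1.6393; window check -0.8 ≤ -1.6393 < -0.2 is false → out
[4] lift (0,14): star map gives -8.6525; window check -0.8 ≤ -8.6525 < -0.2 is false → out
[5] lift (6,10): star map gives -0.1803; window check -0.8 ≤ -0.1803 < -0.2 is false → out
[6] lift (-3,-3): star map gives -1.1459; window check -0.8 ≤ -1.1459 < -0.2 is false → out
[7] lift (-17,3): star map gives -18.8541; window check -0.8 ≤ -18.8541 < -0.2 is false → out

none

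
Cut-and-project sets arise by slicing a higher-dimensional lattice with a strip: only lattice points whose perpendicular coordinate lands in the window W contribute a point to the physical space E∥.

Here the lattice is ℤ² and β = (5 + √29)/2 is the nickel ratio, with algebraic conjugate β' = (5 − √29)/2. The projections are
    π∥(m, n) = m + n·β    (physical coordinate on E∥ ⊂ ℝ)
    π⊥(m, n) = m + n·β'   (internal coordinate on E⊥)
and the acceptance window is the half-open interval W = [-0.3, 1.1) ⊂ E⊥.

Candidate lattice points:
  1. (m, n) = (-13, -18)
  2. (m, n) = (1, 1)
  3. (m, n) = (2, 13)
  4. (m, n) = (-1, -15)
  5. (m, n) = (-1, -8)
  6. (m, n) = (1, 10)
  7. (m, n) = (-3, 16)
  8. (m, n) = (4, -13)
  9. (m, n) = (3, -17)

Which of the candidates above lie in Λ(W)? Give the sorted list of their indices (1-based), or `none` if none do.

Numerically β ≈ 5.19258 and β' = −1/β ≈ -0.19258.
candidate 1: (m,n)=(-13,-18) → π∥ = -13-18·β ≈ -106.46648, π⊥ = -13-18·β' ≈ -9.53352 ∉ [-0.3, 1.1) ⇒ out
candidate 2: (m,n)=(1,1) → π∥ = 1+1·β ≈ 6.19258, π⊥ = 1+1·β' ≈ 0.80742 ∈ [-0.3, 1.1) ⇒ IN Λ
candidate 3: (m,n)=(2,13) → π∥ = 2+13·β ≈ 69.50357, π⊥ = 2+13·β' ≈ -0.50357 ∉ [-0.3, 1.1) ⇒ out
candidate 4: (m,n)=(-1,-15) → π∥ = -1-15·β ≈ -78.88874, π⊥ = -1-15·β' ≈ 1.88874 ∉ [-0.3, 1.1) ⇒ out
candidate 5: (m,n)=(-1,-8) → π∥ = -1-8·β ≈ -42.54066, π⊥ = -1-8·β' ≈ 0.54066 ∈ [-0.3, 1.1) ⇒ IN Λ
candidate 6: (m,n)=(1,10) → π∥ = 1+10·β ≈ 52.92582, π⊥ = 1+10·β' ≈ -0.92582 ∉ [-0.3, 1.1) ⇒ out
candidate 7: (m,n)=(-3,16) → π∥ = -3+16·β ≈ 80.08132, π⊥ = -3+16·β' ≈ -6.08132 ∉ [-0.3, 1.1) ⇒ out
candidate 8: (m,n)=(4,-13) → π∥ = 4-13·β ≈ -63.50357, π⊥ = 4-13·β' ≈ 6.50357 ∉ [-0.3, 1.1) ⇒ out
candidate 9: (m,n)=(3,-17) → π∥ = 3-17·β ≈ -85.27390, π⊥ = 3-17·β' ≈ 6.27390 ∉ [-0.3, 1.1) ⇒ out

2, 5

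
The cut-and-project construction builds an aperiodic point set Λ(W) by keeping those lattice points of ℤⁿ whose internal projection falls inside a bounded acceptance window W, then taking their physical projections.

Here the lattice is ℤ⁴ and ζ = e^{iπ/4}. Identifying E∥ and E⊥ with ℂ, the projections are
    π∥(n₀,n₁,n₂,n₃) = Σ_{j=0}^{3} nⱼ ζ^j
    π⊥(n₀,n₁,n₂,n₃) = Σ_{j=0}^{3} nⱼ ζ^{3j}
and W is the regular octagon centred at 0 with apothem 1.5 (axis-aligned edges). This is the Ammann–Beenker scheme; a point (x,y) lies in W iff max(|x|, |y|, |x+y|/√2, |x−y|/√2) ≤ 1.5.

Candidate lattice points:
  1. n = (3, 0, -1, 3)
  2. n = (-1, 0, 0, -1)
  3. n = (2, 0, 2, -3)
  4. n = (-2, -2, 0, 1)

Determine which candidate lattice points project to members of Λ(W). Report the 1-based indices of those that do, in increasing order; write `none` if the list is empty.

Internal map: ζ^{3j} for j=0..3 gives (1,0), (−√2/2,√2/2), (0,−1), (√2/2,√2/2).
candidate 1: n = (3, 0, -1, 3) → π⊥ ≈ (+5.121320, +3.121320); max(|x|,|y|,|x±y|/√2) = 5.828427 > 1.5 ⇒ ∉ W
candidate 2: n = (-1, 0, 0, -1) → π⊥ ≈ (-1.707107, -0.707107); max(|x|,|y|,|x±y|/√2) = 1.707107 > 1.5 ⇒ ∉ W
candidate 3: n = (2, 0, 2, -3) → π⊥ ≈ (-0.121320, -4.121320); max(|x|,|y|,|x±y|/√2) = 4.121320 > 1.5 ⇒ ∉ W
candidate 4: n = (-2, -2, 0, 1) → π⊥ ≈ (+0.121320, -0.707107); max(|x|,|y|,|x±y|/√2) = 0.707107 ≤ 1.5 ⇒ ∈ W

4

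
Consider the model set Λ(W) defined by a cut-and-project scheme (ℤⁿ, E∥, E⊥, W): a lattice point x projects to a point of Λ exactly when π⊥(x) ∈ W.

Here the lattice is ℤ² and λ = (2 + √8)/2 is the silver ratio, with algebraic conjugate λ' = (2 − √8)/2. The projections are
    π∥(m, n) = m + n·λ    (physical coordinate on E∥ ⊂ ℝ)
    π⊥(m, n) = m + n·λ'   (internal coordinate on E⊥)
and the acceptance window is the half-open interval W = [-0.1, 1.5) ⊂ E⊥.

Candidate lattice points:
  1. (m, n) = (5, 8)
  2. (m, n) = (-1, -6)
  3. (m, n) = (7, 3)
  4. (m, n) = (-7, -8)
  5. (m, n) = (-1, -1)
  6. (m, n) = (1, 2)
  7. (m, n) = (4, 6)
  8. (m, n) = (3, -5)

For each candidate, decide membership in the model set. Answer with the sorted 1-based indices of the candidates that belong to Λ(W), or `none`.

2, 6

Compute λ' = (2−√8)/2 = -0.414214, so π⊥(m,n) = m -0.414214·n.
#1 (5,8): internal coord 5 + (8)·λ' = +1.686292; +1.686292 ∉ [-0.1, 1.5) → out
#2 (-1,-6): internal coord -1 + (-6)·λ' = +1.485281; +1.485281 ∈ [-0.1, 1.5) → IN Λ
#3 (7,3): internal coord 7 + (3)·λ' = +5.757359; +5.757359 ∉ [-0.1, 1.5) → out
#4 (-7,-8): internal coord -7 + (-8)·λ' = -3.686292; -3.686292 ∉ [-0.1, 1.5) → out
#5 (-1,-1): internal coord -1 + (-1)·λ' = -0.585786; -0.585786 ∉ [-0.1, 1.5) → out
#6 (1,2): internal coord 1 + (2)·λ' = +0.171573; +0.171573 ∈ [-0.1, 1.5) → IN Λ
#7 (4,6): internal coord 4 + (6)·λ' = +1.514719; +1.514719 ∉ [-0.1, 1.5) → out
#8 (3,-5): internal coord 3 + (-5)·λ' = +5.071068; +5.071068 ∉ [-0.1, 1.5) → out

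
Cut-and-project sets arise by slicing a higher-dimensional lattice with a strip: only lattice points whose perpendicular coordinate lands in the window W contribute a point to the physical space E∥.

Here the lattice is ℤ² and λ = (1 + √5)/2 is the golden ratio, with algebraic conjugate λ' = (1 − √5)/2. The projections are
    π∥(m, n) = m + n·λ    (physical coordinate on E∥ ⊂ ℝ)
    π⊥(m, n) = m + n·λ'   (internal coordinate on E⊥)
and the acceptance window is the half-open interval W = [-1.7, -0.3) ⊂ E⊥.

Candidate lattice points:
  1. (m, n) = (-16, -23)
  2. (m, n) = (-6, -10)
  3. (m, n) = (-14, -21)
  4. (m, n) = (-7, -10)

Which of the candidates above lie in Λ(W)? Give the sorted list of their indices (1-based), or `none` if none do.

λ' = (1−√5)/2 ≈ -0.61803.
[1] lift (-16,-23): star map gives -1.78522; window check -1.7 ≤ -1.78522 < -0.3 is false → out
[2] lift (-6,-10): star map gives 0.18034; window check -1.7 ≤ 0.18034 < -0.3 is false → out
[3] lift (-14,-21): star map gives -1.02129; window check -1.7 ≤ -1.02129 < -0.3 is true → IN Λ
[4] lift (-7,-10): star map gives -0.81966; window check -1.7 ≤ -0.81966 < -0.3 is true → IN Λ

3, 4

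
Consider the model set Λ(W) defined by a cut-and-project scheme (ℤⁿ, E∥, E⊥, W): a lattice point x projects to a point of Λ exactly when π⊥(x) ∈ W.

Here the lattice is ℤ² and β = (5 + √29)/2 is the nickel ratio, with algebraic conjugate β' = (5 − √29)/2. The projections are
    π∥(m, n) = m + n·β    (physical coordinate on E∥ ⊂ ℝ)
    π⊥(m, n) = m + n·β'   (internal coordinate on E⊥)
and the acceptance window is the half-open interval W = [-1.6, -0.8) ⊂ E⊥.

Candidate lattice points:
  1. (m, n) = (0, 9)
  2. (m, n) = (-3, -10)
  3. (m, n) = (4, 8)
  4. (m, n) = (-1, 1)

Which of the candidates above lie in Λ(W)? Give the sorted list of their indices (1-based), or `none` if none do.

Numerically β ≈ 5.192582 and β' = −1/β ≈ -0.192582.
#1 (0,9): internal coord 0 + (9)·β' = -1.733242; -1.733242 ∉ [-1.6, -0.8) → out
#2 (-3,-10): internal coord -3 + (-10)·β' = -1.074176; -1.074176 ∈ [-1.6, -0.8) → IN Λ
#3 (4,8): internal coord 4 + (8)·β' = +2.459341; +2.459341 ∉ [-1.6, -0.8) → out
#4 (-1,1): internal coord -1 + (1)·β' = -1.192582; -1.192582 ∈ [-1.6, -0.8) → IN Λ

2, 4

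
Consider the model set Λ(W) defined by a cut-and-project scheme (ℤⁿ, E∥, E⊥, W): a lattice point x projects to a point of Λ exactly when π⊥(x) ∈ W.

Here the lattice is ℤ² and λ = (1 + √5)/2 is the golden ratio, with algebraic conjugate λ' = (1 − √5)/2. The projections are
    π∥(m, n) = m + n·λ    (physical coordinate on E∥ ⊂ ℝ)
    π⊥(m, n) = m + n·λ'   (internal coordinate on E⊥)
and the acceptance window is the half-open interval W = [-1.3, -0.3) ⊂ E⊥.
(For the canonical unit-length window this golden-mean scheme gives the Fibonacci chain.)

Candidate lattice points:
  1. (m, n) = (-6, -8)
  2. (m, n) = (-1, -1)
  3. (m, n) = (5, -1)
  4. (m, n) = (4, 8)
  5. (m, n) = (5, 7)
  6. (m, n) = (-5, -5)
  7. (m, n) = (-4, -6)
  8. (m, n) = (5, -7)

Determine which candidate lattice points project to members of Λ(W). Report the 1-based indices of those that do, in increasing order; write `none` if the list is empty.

Compute λ' = (1−√5)/2 = -0.6180, so π⊥(m,n) = m -0.6180·n.
#1 (-6,-8): internal coord -6 + (-8)·λ' = -1.0557; -1.0557 ∈ [-1.3, -0.3) → IN Λ
#2 (-1,-1): internal coord -1 + (-1)·λ' = -0.3820; -0.3820 ∈ [-1.3, -0.3) → IN Λ
#3 (5,-1): internal coord 5 + (-1)·λ' = +5.6180; +5.6180 ∉ [-1.3, -0.3) → out
#4 (4,8): internal coord 4 + (8)·λ' = -0.9443; -0.9443 ∈ [-1.3, -0.3) → IN Λ
#5 (5,7): internal coord 5 + (7)·λ' = +0.6738; +0.6738 ∉ [-1.3, -0.3) → out
#6 (-5,-5): internal coord -5 + (-5)·λ' = -1.9098; -1.9098 ∉ [-1.3, -0.3) → out
#7 (-4,-6): internal coord -4 + (-6)·λ' = -0.2918; -0.2918 ∉ [-1.3, -0.3) → out
#8 (5,-7): internal coord 5 + (-7)·λ' = +9.3262; +9.3262 ∉ [-1.3, -0.3) → out

1, 2, 4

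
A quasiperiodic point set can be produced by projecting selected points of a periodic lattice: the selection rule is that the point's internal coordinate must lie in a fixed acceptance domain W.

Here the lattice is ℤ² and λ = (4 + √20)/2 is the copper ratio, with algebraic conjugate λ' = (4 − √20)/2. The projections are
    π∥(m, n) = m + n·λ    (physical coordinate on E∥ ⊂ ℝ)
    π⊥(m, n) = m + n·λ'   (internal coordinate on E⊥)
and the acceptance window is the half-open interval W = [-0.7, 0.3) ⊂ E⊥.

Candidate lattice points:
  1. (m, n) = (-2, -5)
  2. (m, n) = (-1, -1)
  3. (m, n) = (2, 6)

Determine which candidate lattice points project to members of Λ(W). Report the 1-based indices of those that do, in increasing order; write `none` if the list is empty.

none

λ' = (4−√20)/2 ≈ -0.23607.
[1] lift (-2,-5): star map gives -0.81966; window check -0.7 ≤ -0.81966 < 0.3 is false → out
[2] lift (-1,-1): star map gives -0.76393; window check -0.7 ≤ -0.76393 < 0.3 is false → out
[3] lift (2,6): star map gives 0.58359; window check -0.7 ≤ 0.58359 < 0.3 is false → out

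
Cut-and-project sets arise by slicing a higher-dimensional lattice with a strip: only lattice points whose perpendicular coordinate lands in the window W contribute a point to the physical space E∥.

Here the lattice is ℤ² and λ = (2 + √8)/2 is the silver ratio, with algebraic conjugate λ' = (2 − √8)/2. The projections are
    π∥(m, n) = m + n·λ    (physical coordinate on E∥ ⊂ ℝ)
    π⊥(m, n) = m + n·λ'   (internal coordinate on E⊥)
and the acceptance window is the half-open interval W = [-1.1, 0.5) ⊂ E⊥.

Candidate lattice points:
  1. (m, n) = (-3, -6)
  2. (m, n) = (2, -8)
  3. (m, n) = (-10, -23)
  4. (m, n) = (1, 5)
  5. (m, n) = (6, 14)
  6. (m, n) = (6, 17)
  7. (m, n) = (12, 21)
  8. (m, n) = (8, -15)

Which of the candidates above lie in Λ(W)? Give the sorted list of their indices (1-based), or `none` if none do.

1, 3, 4, 5, 6

Compute λ' = (2−√8)/2 = -0.41421, so π⊥(m,n) = m -0.41421·n.
candidate 1: (m,n)=(-3,-6) → π∥ = -3-6·λ ≈ -17.48528, π⊥ = -3-6·λ' ≈ -0.51472 ∈ [-1.1, 0.5) ⇒ IN Λ
candidate 2: (m,n)=(2,-8) → π∥ = 2-8·λ ≈ -17.31371, π⊥ = 2-8·λ' ≈ 5.31371 ∉ [-1.1, 0.5) ⇒ out
candidate 3: (m,n)=(-10,-23) → π∥ = -10-23·λ ≈ -65.52691, π⊥ = -10-23·λ' ≈ -0.47309 ∈ [-1.1, 0.5) ⇒ IN Λ
candidate 4: (m,n)=(1,5) → π∥ = 1+5·λ ≈ 13.07107, π⊥ = 1+5·λ' ≈ -1.07107 ∈ [-1.1, 0.5) ⇒ IN Λ
candidate 5: (m,n)=(6,14) → π∥ = 6+14·λ ≈ 39.79899, π⊥ = 6+14·λ' ≈ 0.20101 ∈ [-1.1, 0.5) ⇒ IN Λ
candidate 6: (m,n)=(6,17) → π∥ = 6+17·λ ≈ 47.04163, π⊥ = 6+17·λ' ≈ -1.04163 ∈ [-1.1, 0.5) ⇒ IN Λ
candidate 7: (m,n)=(12,21) → π∥ = 12+21·λ ≈ 62.69848, π⊥ = 12+21·λ' ≈ 3.30152 ∉ [-1.1, 0.5) ⇒ out
candidate 8: (m,n)=(8,-15) → π∥ = 8-15·λ ≈ -28.21320, π⊥ = 8-15·λ' ≈ 14.21320 ∉ [-1.1, 0.5) ⇒ out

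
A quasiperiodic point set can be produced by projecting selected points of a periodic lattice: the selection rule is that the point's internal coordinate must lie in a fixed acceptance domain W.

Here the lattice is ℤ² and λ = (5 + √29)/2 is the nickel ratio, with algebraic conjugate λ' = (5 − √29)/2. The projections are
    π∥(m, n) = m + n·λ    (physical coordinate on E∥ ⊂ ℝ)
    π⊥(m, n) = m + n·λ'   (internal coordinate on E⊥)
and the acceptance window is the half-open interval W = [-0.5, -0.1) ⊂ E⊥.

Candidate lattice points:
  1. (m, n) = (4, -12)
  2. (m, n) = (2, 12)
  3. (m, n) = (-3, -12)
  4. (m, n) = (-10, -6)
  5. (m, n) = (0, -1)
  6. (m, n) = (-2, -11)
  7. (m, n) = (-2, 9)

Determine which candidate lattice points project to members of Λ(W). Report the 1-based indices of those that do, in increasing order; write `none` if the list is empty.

2

λ' = (5−√29)/2 ≈ -0.192582.
[1] lift (4,-12): star map gives 6.310989; window check -0.5 ≤ 6.310989 < -0.1 is false → out
[2] lift (2,12): star map gives -0.310989; window check -0.5 ≤ -0.310989 < -0.1 is true → IN Λ
[3] lift (-3,-12): star map gives -0.689011; window check -0.5 ≤ -0.689011 < -0.1 is false → out
[4] lift (-10,-6): star map gives -8.844506; window check -0.5 ≤ -8.844506 < -0.1 is false → out
[5] lift (0,-1): star map gives 0.192582; window check -0.5 ≤ 0.192582 < -0.1 is false → out
[6] lift (-2,-11): star map gives 0.118406; window check -0.5 ≤ 0.118406 < -0.1 is false → out
[7] lift (-2,9): star map gives -3.733242; window check -0.5 ≤ -3.733242 < -0.1 is false → out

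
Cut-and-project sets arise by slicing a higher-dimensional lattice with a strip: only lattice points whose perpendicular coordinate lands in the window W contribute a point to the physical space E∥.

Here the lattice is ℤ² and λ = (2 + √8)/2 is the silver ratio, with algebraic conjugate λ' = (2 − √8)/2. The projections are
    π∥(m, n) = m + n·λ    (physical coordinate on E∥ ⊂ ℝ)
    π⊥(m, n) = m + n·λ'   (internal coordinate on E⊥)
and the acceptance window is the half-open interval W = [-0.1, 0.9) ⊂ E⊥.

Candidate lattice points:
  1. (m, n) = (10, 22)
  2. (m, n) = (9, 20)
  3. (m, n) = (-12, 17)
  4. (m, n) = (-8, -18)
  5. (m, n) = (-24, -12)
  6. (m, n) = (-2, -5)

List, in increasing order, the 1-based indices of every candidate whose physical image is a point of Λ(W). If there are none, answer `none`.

Numerically λ ≈ 2.414214 and λ' = −1/λ ≈ -0.414214.
#1 (10,22): internal coord 10 + (22)·λ' = +0.887302; +0.887302 ∈ [-0.1, 0.9) → IN Λ
#2 (9,20): internal coord 9 + (20)·λ' = +0.715729; +0.715729 ∈ [-0.1, 0.9) → IN Λ
#3 (-12,17): internal coord -12 + (17)·λ' = -19.041631; -19.041631 ∉ [-0.1, 0.9) → out
#4 (-8,-18): internal coord -8 + (-18)·λ' = -0.544156; -0.544156 ∉ [-0.1, 0.9) → out
#5 (-24,-12): internal coord -24 + (-12)·λ' = -19.029437; -19.029437 ∉ [-0.1, 0.9) → out
#6 (-2,-5): internal coord -2 + (-5)·λ' = +0.071068; +0.071068 ∈ [-0.1, 0.9) → IN Λ

1, 2, 6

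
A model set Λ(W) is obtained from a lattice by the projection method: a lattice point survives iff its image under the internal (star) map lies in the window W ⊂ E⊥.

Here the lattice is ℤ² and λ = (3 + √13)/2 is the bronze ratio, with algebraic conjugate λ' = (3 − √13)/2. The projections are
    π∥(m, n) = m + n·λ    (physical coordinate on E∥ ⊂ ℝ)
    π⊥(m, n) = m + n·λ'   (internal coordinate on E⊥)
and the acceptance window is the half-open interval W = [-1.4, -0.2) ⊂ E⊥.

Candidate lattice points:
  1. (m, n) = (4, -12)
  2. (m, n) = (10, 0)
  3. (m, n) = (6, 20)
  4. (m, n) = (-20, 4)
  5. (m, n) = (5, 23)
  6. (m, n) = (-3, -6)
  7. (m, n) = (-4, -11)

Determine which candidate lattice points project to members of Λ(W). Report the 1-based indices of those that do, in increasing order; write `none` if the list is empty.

6, 7

λ' = (3−√13)/2 ≈ -0.302776.
#1 (4,-12): internal coord 4 + (-12)·λ' = +7.633308; +7.633308 ∉ [-1.4, -0.2) → out
#2 (10,0): internal coord 10 + (0)·λ' = +10.000000; +10.000000 ∉ [-1.4, -0.2) → out
#3 (6,20): internal coord 6 + (20)·λ' = -0.055513; -0.055513 ∉ [-1.4, -0.2) → out
#4 (-20,4): internal coord -20 + (4)·λ' = -21.211103; -21.211103 ∉ [-1.4, -0.2) → out
#5 (5,23): internal coord 5 + (23)·λ' = -1.963840; -1.963840 ∉ [-1.4, -0.2) → out
#6 (-3,-6): internal coord -3 + (-6)·λ' = -1.183346; -1.183346 ∈ [-1.4, -0.2) → IN Λ
#7 (-4,-11): internal coord -4 + (-11)·λ' = -0.669468; -0.669468 ∈ [-1.4, -0.2) → IN Λ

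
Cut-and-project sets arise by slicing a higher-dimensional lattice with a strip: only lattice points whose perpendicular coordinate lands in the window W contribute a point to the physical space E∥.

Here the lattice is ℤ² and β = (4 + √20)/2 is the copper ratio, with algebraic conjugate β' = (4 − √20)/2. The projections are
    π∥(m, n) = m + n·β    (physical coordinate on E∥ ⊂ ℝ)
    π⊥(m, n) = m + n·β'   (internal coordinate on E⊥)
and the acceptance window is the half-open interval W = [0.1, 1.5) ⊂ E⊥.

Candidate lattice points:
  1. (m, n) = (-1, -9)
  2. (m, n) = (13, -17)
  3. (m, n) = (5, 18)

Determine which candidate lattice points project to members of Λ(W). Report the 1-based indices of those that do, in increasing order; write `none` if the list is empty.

1, 3

β' = (4−√20)/2 ≈ -0.23607.
candidate 1: (m,n)=(-1,-9) → π∥ = -1-9·β ≈ -39.12461, π⊥ = -1-9·β' ≈ 1.12461 ∈ [0.1, 1.5) ⇒ IN Λ
candidate 2: (m,n)=(13,-17) → π∥ = 13-17·β ≈ -59.01316, π⊥ = 13-17·β' ≈ 17.01316 ∉ [0.1, 1.5) ⇒ out
candidate 3: (m,n)=(5,18) → π∥ = 5+18·β ≈ 81.24922, π⊥ = 5+18·β' ≈ 0.75078 ∈ [0.1, 1.5) ⇒ IN Λ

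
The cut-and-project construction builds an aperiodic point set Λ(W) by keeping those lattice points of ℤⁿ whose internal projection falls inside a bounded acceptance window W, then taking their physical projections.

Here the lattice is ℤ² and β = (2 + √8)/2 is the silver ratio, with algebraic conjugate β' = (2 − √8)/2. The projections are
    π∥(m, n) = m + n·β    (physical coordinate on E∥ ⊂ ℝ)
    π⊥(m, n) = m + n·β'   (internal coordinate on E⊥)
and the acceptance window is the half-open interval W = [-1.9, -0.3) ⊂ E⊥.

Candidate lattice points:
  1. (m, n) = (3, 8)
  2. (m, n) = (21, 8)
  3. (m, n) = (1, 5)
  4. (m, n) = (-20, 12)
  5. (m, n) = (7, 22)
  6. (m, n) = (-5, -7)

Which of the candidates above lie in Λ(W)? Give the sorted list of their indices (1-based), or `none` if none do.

1, 3

Compute β' = (2−√8)/2 = -0.41421, so π⊥(m,n) = m -0.41421·n.
[1] lift (3,8): star map gives -0.31371; window check -1.9 ≤ -0.31371 < -0.3 is true → IN Λ
[2] lift (21,8): star map gives 17.68629; window check -1.9 ≤ 17.68629 < -0.3 is false → out
[3] lift (1,5): star map gives -1.07107; window check -1.9 ≤ -1.07107 < -0.3 is true → IN Λ
[4] lift (-20,12): star map gives -24.97056; window check -1.9 ≤ -24.97056 < -0.3 is false → out
[5] lift (7,22): star map gives -2.11270; window check -1.9 ≤ -2.11270 < -0.3 is false → out
[6] lift (-5,-7): star map gives -2.10051; window check -1.9 ≤ -2.10051 < -0.3 is false → out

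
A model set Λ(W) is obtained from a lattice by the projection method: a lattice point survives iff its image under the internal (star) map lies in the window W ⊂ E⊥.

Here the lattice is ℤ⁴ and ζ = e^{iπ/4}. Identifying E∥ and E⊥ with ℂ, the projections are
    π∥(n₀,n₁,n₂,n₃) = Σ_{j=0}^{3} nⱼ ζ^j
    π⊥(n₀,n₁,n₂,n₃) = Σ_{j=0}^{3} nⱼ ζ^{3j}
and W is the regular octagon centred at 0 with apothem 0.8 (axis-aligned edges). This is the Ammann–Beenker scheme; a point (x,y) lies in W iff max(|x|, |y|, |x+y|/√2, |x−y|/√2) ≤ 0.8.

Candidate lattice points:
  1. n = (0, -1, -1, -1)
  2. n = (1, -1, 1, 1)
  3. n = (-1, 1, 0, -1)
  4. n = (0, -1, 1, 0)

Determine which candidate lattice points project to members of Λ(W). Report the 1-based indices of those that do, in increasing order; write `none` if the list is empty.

Internal map: ζ^{3j} for j=0..3 gives (1,0), (−√2/2,√2/2), (0,−1), (√2/2,√2/2).
candidate 1: n = (0, -1, -1, -1) → π⊥ ≈ (+0.0000, -0.4142); max(|x|,|y|,|x±y|/√2) = 0.4142 ≤ 0.8 ⇒ ∈ W
candidate 2: n = (1, -1, 1, 1) → π⊥ ≈ (+2.4142, -1.0000); max(|x|,|y|,|x±y|/√2) = 2.4142 > 0.8 ⇒ ∉ W
candidate 3: n = (-1, 1, 0, -1) → π⊥ ≈ (-2.4142, +0.0000); max(|x|,|y|,|x±y|/√2) = 2.4142 > 0.8 ⇒ ∉ W
candidate 4: n = (0, -1, 1, 0) → π⊥ ≈ (+0.7071, -1.7071); max(|x|,|y|,|x±y|/√2) = 1.7071 > 0.8 ⇒ ∉ W

1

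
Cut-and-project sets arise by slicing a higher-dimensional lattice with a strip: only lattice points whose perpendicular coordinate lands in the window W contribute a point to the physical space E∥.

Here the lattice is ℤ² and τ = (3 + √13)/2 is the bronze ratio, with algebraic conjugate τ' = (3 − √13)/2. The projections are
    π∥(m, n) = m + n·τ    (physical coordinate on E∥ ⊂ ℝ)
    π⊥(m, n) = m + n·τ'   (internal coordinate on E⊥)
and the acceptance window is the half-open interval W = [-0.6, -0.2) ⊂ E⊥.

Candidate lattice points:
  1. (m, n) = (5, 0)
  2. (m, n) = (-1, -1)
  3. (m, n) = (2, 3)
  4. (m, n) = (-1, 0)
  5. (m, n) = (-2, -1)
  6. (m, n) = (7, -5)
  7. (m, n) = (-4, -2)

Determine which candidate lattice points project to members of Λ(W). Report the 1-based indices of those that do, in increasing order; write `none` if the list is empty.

Compute τ' = (3−√13)/2 = -0.30278, so π⊥(m,n) = m -0.30278·n.
[1] lift (5,0): star map gives 5.00000; window check -0.6 ≤ 5.00000 < -0.2 is false → out
[2] lift (-1,-1): star map gives -0.69722; window check -0.6 ≤ -0.69722 < -0.2 is false → out
[3] lift (2,3): star map gives 1.09167; window check -0.6 ≤ 1.09167 < -0.2 is false → out
[4] lift (-1,0): star map gives -1.00000; window check -0.6 ≤ -1.00000 < -0.2 is false → out
[5] lift (-2,-1): star map gives -1.69722; window check -0.6 ≤ -1.69722 < -0.2 is false → out
[6] lift (7,-5): star map gives 8.51388; window check -0.6 ≤ 8.51388 < -0.2 is false → out
[7] lift (-4,-2): star map gives -3.39445; window check -0.6 ≤ -3.39445 < -0.2 is false → out

none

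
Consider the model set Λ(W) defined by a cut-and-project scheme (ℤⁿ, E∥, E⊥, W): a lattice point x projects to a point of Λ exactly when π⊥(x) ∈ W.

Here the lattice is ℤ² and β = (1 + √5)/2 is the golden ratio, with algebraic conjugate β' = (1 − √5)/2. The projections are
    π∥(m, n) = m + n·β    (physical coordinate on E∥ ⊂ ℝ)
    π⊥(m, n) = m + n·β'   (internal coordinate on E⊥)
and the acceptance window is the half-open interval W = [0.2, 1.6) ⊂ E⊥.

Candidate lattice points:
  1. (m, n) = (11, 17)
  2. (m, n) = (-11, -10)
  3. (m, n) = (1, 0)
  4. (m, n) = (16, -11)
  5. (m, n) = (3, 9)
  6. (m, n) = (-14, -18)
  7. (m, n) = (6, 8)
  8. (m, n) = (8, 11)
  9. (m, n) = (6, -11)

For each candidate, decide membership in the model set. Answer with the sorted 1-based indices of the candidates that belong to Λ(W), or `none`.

1, 3, 7, 8

β' = (1−√5)/2 ≈ -0.61803.
candidate 1: (m,n)=(11,17) → π∥ = 11+17·β ≈ 38.50658, π⊥ = 11+17·β' ≈ 0.49342 ∈ [0.2, 1.6) ⇒ IN Λ
candidate 2: (m,n)=(-11,-10) → π∥ = -11-10·β ≈ -27.18034, π⊥ = -11-10·β' ≈ -4.81966 ∉ [0.2, 1.6) ⇒ out
candidate 3: (m,n)=(1,0) → π∥ = 1+0·β ≈ 1.00000, π⊥ = 1+0·β' ≈ 1.00000 ∈ [0.2, 1.6) ⇒ IN Λ
candidate 4: (m,n)=(16,-11) → π∥ = 16-11·β ≈ -1.79837, π⊥ = 16-11·β' ≈ 22.79837 ∉ [0.2, 1.6) ⇒ out
candidate 5: (m,n)=(3,9) → π∥ = 3+9·β ≈ 17.56231, π⊥ = 3+9·β' ≈ -2.56231 ∉ [0.2, 1.6) ⇒ out
candidate 6: (m,n)=(-14,-18) → π∥ = -14-18·β ≈ -43.12461, π⊥ = -14-18·β' ≈ -2.87539 ∉ [0.2, 1.6) ⇒ out
candidate 7: (m,n)=(6,8) → π∥ = 6+8·β ≈ 18.94427, π⊥ = 6+8·β' ≈ 1.05573 ∈ [0.2, 1.6) ⇒ IN Λ
candidate 8: (m,n)=(8,11) → π∥ = 8+11·β ≈ 25.79837, π⊥ = 8+11·β' ≈ 1.20163 ∈ [0.2, 1.6) ⇒ IN Λ
candidate 9: (m,n)=(6,-11) → π∥ = 6-11·β ≈ -11.79837, π⊥ = 6-11·β' ≈ 12.79837 ∉ [0.2, 1.6) ⇒ out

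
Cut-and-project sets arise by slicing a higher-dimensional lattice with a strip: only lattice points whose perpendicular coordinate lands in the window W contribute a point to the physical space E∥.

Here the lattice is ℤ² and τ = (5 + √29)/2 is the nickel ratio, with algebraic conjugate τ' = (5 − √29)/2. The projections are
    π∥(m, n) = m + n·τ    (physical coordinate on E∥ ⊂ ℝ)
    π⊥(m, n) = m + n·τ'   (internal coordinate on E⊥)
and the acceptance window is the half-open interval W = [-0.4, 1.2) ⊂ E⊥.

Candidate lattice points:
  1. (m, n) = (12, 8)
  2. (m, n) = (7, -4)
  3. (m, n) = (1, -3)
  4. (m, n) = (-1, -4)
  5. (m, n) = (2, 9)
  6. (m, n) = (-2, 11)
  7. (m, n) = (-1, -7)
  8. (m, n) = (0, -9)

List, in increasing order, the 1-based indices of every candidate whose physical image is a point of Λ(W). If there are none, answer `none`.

4, 5, 7

Numerically τ ≈ 5.1926 and τ' = −1/τ ≈ -0.1926.
[1] lift (12,8): star map gives 10.4593; window check -0.4 ≤ 10.4593 < 1.2 is false → out
[2] lift (7,-4): star map gives 7.7703; window check -0.4 ≤ 7.7703 < 1.2 is false → out
[3] lift (1,-3): star map gives 1.5777; window check -0.4 ≤ 1.5777 < 1.2 is false → out
[4] lift (-1,-4): star map gives -0.2297; window check -0.4 ≤ -0.2297 < 1.2 is true → IN Λ
[5] lift (2,9): star map gives 0.2668; window check -0.4 ≤ 0.2668 < 1.2 is true → IN Λ
[6] lift (-2,11): star map gives -4.1184; window check -0.4 ≤ -4.1184 < 1.2 is false → out
[7] lift (-1,-7): star map gives 0.3481; window check -0.4 ≤ 0.3481 < 1.2 is true → IN Λ
[8] lift (0,-9): star map gives 1.7332; window check -0.4 ≤ 1.7332 < 1.2 is false → out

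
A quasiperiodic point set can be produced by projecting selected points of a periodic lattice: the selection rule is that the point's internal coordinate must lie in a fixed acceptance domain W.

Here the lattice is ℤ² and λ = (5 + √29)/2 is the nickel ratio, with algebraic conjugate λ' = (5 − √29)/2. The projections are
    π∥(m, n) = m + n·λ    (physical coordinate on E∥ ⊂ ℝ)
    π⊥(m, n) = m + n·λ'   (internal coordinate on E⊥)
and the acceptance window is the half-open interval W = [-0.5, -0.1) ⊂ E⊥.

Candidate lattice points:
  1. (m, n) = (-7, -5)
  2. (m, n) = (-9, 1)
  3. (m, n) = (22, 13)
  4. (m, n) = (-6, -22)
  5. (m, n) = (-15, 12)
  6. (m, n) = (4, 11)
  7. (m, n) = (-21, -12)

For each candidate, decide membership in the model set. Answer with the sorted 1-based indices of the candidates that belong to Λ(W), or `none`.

Numerically λ ≈ 5.1926 and λ' = −1/λ ≈ -0.1926.
#1 (-7,-5): internal coord -7 + (-5)·λ' = -6.0371; -6.0371 ∉ [-0.5, -0.1) → out
#2 (-9,1): internal coord -9 + (1)·λ' = -9.1926; -9.1926 ∉ [-0.5, -0.1) → out
#3 (22,13): internal coord 22 + (13)·λ' = +19.4964; +19.4964 ∉ [-0.5, -0.1) → out
#4 (-6,-22): internal coord -6 + (-22)·λ' = -1.7632; -1.7632 ∉ [-0.5, -0.1) → out
#5 (-15,12): internal coord -15 + (12)·λ' = -17.3110; -17.3110 ∉ [-0.5, -0.1) → out
#6 (4,11): internal coord 4 + (11)·λ' = +1.8816; +1.8816 ∉ [-0.5, -0.1) → out
#7 (-21,-12): internal coord -21 + (-12)·λ' = -18.6890; -18.6890 ∉ [-0.5, -0.1) → out

none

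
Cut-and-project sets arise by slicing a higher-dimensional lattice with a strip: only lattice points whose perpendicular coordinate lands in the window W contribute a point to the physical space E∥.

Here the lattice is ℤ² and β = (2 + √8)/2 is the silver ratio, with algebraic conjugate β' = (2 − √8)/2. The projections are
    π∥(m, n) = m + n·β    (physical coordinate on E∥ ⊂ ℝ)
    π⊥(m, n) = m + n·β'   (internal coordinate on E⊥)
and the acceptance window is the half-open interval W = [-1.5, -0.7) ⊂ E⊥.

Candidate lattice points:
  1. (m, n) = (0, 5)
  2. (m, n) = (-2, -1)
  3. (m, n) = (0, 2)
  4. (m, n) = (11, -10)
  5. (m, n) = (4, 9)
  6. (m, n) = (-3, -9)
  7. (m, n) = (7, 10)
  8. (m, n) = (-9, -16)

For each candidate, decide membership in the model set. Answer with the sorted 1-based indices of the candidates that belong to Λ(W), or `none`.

3

β' = (2−√8)/2 ≈ -0.4142.
candidate 1: (m,n)=(0,5) → π∥ = 0+5·β ≈ 12.0711, π⊥ = 0+5·β' ≈ -2.0711 ∉ [-1.5, -0.7) ⇒ out
candidate 2: (m,n)=(-2,-1) → π∥ = -2-1·β ≈ -4.4142, π⊥ = -2-1·β' ≈ -1.5858 ∉ [-1.5, -0.7) ⇒ out
candidate 3: (m,n)=(0,2) → π∥ = 0+2·β ≈ 4.8284, π⊥ = 0+2·β' ≈ -0.8284 ∈ [-1.5, -0.7) ⇒ IN Λ
candidate 4: (m,n)=(11,-10) → π∥ = 11-10·β ≈ -13.1421, π⊥ = 11-10·β' ≈ 15.1421 ∉ [-1.5, -0.7) ⇒ out
candidate 5: (m,n)=(4,9) → π∥ = 4+9·β ≈ 25.7279, π⊥ = 4+9·β' ≈ 0.2721 ∉ [-1.5, -0.7) ⇒ out
candidate 6: (m,n)=(-3,-9) → π∥ = -3-9·β ≈ -24.7279, π⊥ = -3-9·β' ≈ 0.7279 ∉ [-1.5, -0.7) ⇒ out
candidate 7: (m,n)=(7,10) → π∥ = 7+10·β ≈ 31.1421, π⊥ = 7+10·β' ≈ 2.8579 ∉ [-1.5, -0.7) ⇒ out
candidate 8: (m,n)=(-9,-16) → π∥ = -9-16·β ≈ -47.6274, π⊥ = -9-16·β' ≈ -2.3726 ∉ [-1.5, -0.7) ⇒ out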